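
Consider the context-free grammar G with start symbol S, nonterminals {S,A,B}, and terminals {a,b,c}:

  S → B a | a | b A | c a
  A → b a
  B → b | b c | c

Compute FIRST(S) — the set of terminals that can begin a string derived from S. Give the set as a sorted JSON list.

Compute FIRST by fixpoint:
iter 1:
  A via A→b a: +{b}
  B via B→b: +{b}
  B via B→c: +{c}
  S via S→B a: +{b,c}
  S via S→a: +{a}
  FIRST(S)={a,b,c}  FIRST(A)={b}  FIRST(B)={b,c}
iter 2: — fixpoint
  FIRST(S)={a,b,c}  FIRST(A)={b}  FIRST(B)={b,c}

FIRST(S) = ["a", "b", "c"]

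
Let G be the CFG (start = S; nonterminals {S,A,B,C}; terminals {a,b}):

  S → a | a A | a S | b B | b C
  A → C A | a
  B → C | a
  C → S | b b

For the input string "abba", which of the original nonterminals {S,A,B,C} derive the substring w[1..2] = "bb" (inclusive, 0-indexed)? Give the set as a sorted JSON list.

Convert to CNF:
  S -> T0 A | T0 S | T1 B | T1 C | a
  A -> C A | a
  B -> T0 A | T0 S | T1 B | T1 C | T1 T1 | a
  C -> T0 A | T0 S | T1 B | T1 C | T1 T1 | a
  T0 -> a
  T1 -> b

CYK table (by increasing span) (cells [i..j] with 1 ≤ i ≤ j ≤ 2 only):
  [1..1]={T1}  "b"  orig:{}
  [2..2]={T1}  "b"  orig:{}
  [1..2]={B,C}  "bb"

Original NTs in T[1,2] deriving "bb": ["B", "C"]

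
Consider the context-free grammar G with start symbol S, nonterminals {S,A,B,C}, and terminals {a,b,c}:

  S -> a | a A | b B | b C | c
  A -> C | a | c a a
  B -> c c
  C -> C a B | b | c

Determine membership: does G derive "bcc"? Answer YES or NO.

CNF form of G:
  S -> T0 A | T2 B | T2 C | a | c
  A -> C X3 | T1 X4 | a | b | c
  B -> T1 T1
  C -> C X5 | b | c
  T0 -> a
  T1 -> c
  T2 -> b
  X3 -> T0 B
  X4 -> T0 T0
  X5 -> T0 B

Fill CYK table bottom-up:
  T[0,0] 'b' = {A,C,T2}  orig:{A,C}
  T[1,1] 'c' = {A,C,S,T1}  orig:{A,C,S}
  T[2,2] 'c' = {A,C,S,T1}  orig:{A,C,S}
  T[0,1] 'bc' = {S}
  T[1,2] 'cc' = {B}
  T[0,2] 'bcc' = {S}

S ∈ T[0,2] ⇒ YES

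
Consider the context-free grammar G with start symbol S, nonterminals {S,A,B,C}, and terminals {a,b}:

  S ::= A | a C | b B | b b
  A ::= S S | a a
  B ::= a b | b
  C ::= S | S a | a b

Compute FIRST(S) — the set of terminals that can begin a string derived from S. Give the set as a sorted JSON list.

Compute FIRST by fixpoint:
[1]
  A via A→a a: +{a}
  B via B→a b: +{a}
  B via B→b: +{b}
  C via C→a b: +{a}
  S via S→A: +{a}
  S via S→b B: +{b}
  S: {a,b}  A: {a}  B: {a,b}  C: {a}
[2]
  A via A→S S: +{b}
  C via C→S: +{b}
  S: {a,b}  A: {a,b}  B: {a,b}  C: {a,b}
[3] (no change)
  S: {a,b}  A: {a,b}  B: {a,b}  C: {a,b}

FIRST(S) = ["a", "b"]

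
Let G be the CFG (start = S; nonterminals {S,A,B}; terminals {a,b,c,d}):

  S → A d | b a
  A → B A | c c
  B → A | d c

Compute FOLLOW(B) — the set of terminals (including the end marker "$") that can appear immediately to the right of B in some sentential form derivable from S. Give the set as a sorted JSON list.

FIRST sets, iterate to fixpoint:
pass 1:
  A via A→c c: +{c}
  B via B→A: +{c}
  B via B→d c: +{d}
  S via S→A d: +{c}
  S via S→b a: +{b}
  S: {b,c}  A: {c}  B: {c,d}
pass 2:
  A via A→B A: +{d}
  S via S→A d: +{d}
  S: {b,c,d}  A: {c,d}  B: {c,d}
pass 3: (no change)
  S: {b,c,d}  A: {c,d}  B: {c,d}

FOLLOW sets:
seed FOLLOW(S) with $
pass 1:
  A→B A: FOLLOW(B) ⊇ FIRST(A) = {c,d}; new: +{c,d}
  B→A: FOLLOW(A) ⊇ FOLLOW(B) ⊇ {c,d}; new: +{c,d}
  FOLLOW(S)={$}  FOLLOW(A)={c,d}  FOLLOW(B)={c,d}
pass 2: (no change)
  FOLLOW(S)={$}  FOLLOW(A)={c,d}  FOLLOW(B)={c,d}

FOLLOW(B) = ["c", "d"]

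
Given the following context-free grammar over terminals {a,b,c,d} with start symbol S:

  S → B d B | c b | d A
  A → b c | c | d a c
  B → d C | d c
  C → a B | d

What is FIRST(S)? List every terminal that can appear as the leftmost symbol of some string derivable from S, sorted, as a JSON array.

FIRST iteration:
round 1:
  A via A→b c: +{b}
  A via A→c: +{c}
  A via A→d a c: +{d}
  B via B→d C: +{d}
  C via C→a B: +{a}
  C via C→d: +{d}
  S via S→B d B: +{d}
  S via S→c b: +{c}
  FIRST(S)={c,d}  FIRST(A)={b,c,d}  FIRST(B)={d}  FIRST(C)={a,d}
round 2: (stable)
  FIRST(S)={c,d}  FIRST(A)={b,c,d}  FIRST(B)={d}  FIRST(C)={a,d}

FIRST(S) = ["c", "d"]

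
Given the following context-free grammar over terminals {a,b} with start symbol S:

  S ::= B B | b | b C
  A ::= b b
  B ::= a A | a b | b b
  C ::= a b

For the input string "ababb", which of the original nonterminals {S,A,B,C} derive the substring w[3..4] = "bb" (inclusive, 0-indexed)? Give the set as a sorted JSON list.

CNF form of G:
  S -> B B | T0 C | b
  A -> T0 T0
  B -> T0 T0 | T1 A | T1 T0
  C -> T1 T0
  T0 -> b
  T1 -> a

CYK fill, restricted to cells inside w[3..4]:
  cell(3,3) b: {S,T0}  orig:{S}
  cell(4,4) b: {S,T0}  orig:{S}
  cell(3,4) bb: {A,B}

Original NTs in T[3,4] deriving "bb": ["A", "B"]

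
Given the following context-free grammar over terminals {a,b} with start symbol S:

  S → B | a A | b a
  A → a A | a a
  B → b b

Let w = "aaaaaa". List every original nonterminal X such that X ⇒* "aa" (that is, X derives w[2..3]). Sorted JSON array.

CNF form of G:
  S -> T0 A | T1 T0 | T1 T1
  A -> T0 A | T0 T0
  B -> T1 T1
  T0 -> a
  T1 -> b

CYK table (by increasing span) (cells [i..j] with 2 ≤ i ≤ j ≤ 3 only):
  cell(2,2) a: {T0}  orig:{}
  cell(3,3) a: {T0}  orig:{}
  cell(2,3) aa: {A}

Original NTs in T[2,3] deriving "aa": ["A"]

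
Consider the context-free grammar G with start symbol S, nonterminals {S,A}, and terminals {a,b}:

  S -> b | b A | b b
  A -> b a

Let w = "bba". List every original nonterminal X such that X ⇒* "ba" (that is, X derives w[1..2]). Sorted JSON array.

CNF form of G:
  S -> T0 A | T0 T0 | b
  A -> T0 T1
  T0 -> b
  T1 -> a

Fill CYK table bottom-up (cells [i..j] with 1 ≤ i ≤ j ≤ 2 only):
  T[1,1] 'b' = {S,T0}  orig:{S}
  T[2,2] 'a' = {T1}  orig:{}
  T[1,2] 'ba' = {A}

Original NTs in T[1,2] deriving "ba": ["A"]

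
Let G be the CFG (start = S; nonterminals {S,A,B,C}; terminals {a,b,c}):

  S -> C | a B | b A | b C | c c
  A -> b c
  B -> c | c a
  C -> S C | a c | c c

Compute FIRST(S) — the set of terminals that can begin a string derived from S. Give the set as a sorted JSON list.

Compute FIRST by fixpoint:
pass 1:
  A via A→b c: +{b}
  B via B→c: +{c}
  C via C→a c: +{a}
  C via C→c c: +{c}
  S via S→C: +{a,c}
  S via S→b A: +{b}
  FIRST(S)={a,b,c}  FIRST(A)={b}  FIRST(B)={c}  FIRST(C)={a,c}
pass 2:
  C via C→S C: +{b}
  FIRST(S)={a,b,c}  FIRST(A)={b}  FIRST(B)={c}  FIRST(C)={a,b,c}
pass 3: (stable)
  FIRST(S)={a,b,c}  FIRST(A)={b}  FIRST(B)={c}  FIRST(C)={a,b,c}

FIRST(S) = ["a", "b", "c"]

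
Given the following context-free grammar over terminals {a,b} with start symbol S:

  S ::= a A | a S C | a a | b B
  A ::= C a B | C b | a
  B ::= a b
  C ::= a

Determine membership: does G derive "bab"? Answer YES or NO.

Convert to CNF:
  S -> T0 A | T0 T0 | T0 X3 | T1 B
  A -> C T1 | C X2 | a
  B -> T0 T1
  C -> a
  T0 -> a
  T1 -> b
  X2 -> T0 B
  X3 -> S C

CYK table (by increasing span):
  [0..0]={T1}  "b"  orig:{}
  [1..1]={A,C,T0}  "a"  orig:{A,C}
  [2..2]={T1}  "b"  orig:{}
  [0..1]=∅  "ba"
  [1..2]={A,B}  "ab"
  [0..2]={S}  "bab"

S ∈ T[0,2] ⇒ YES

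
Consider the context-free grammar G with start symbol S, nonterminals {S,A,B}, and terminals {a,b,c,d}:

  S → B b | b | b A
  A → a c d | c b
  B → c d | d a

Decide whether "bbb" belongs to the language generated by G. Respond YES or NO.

Convert to CNF:
  S -> B T3 | T3 A | b
  A -> T0 X4 | T1 T3
  B -> T1 T2 | T2 T0
  T0 -> a
  T1 -> c
  T2 -> d
  T3 -> b
  X4 -> T1 T2

CYK fill:
  T[0,0] 'b' = {S,T3}  orig:{S}
  T[1,1] 'b' = {S,T3}  orig:{S}
  T[2,2] 'b' = {S,T3}  orig:{S}
  T[0,1] 'bb' = ∅
  T[1,2] 'bb' = ∅
  T[0,2] 'bbb' = ∅

S ∉ T[0,2] ⇒ NO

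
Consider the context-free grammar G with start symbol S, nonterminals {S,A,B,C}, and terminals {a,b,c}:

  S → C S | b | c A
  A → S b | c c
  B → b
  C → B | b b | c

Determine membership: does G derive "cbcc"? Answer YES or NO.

Convert to CNF:
  S -> C S | T1 A | b
  A -> S T0 | T1 T1
  B -> b
  C -> T0 T0 | b | c
  T0 -> b
  T1 -> c

CYK fill:
  T[0,0] 'c' = {C,T1}  orig:{C}
  T[1,1] 'b' = {B,C,S,T0}  orig:{B,C,S}
  T[2,2] 'c' = {C,T1}  orig:{C}
  T[3,3] 'c' = {C,T1}  orig:{C}
  T[0,1] 'cb' = {S}
  T[1,2] 'bc' = ∅
  T[2,3] 'cc' = {A}
  T[0,2] 'cbc' = ∅
  T[1,3] 'bcc' = ∅
  T[0,3] 'cbcc' = ∅

S ∉ T[0,3] ⇒ NO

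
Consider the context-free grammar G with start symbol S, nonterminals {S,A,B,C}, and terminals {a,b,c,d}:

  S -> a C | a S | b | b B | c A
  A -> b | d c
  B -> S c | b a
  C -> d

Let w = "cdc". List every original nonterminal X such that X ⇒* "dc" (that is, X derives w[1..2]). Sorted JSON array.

CNF form of G:
  S -> T1 A | T2 B | T3 C | T3 S | b
  A -> T0 T1 | b
  B -> S T1 | T2 T3
  C -> d
  T0 -> d
  T1 -> c
  T2 -> b
  T3 -> a

Fill CYK table bottom-up — only the sub-triangle for w[1..2]:
  T[1,1] 'd' = {C,T0}  orig:{C}
  T[2,2] 'c' = {T1}  orig:{}
  T[1,2] 'dc' = {A}

Original NTs in T[1,2] deriving "dc": ["A"]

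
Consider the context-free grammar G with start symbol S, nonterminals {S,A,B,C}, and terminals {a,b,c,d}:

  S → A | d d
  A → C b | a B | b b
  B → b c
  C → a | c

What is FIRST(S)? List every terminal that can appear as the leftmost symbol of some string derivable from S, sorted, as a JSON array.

Compute FIRST by fixpoint:
[1]
  A via A→a B: +{a}
  A via A→b b: +{b}
  B via B→b c: +{b}
  C via C→a: +{a}
  C via C→c: +{c}
  S via S→A: +{a,b}
  S via S→d d: +{d}
  S: {a,b,d}  A: {a,b}  B: {b}  C: {a,c}
[2]
  A via A→C b: +{c}
  S via S→A: +{c}
  S: {a,b,c,d}  A: {a,b,c}  B: {b}  C: {a,c}
[3] — fixpoint
  S: {a,b,c,d}  A: {a,b,c}  B: {b}  C: {a,c}

FIRST(S) = ["a", "b", "c", "d"]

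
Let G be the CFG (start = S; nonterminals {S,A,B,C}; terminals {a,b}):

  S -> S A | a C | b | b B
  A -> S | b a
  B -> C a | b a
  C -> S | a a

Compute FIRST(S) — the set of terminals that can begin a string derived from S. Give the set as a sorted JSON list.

FIRST sets, iterate to fixpoint:
round 1:
  A via A→b a: +{b}
  B via B→b a: +{b}
  C via C→a a: +{a}
  S via S→a C: +{a}
  S via S→b: +{b}
  FIRST[S]={a,b}  FIRST[A]={b}  FIRST[B]={b}  FIRST[C]={a}
round 2:
  A via A→S: +{a}
  B via B→C a: +{a}
  C via C→S: +{b}
  FIRST[S]={a,b}  FIRST[A]={a,b}  FIRST[B]={a,b}  FIRST[C]={a,b}
round 3: (no change)
  FIRST[S]={a,b}  FIRST[A]={a,b}  FIRST[B]={a,b}  FIRST[C]={a,b}

FIRST(S) = ["a", "b"]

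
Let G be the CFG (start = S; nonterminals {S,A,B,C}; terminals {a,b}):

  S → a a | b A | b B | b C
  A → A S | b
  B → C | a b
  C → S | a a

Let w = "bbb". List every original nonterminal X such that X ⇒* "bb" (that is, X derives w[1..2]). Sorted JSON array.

Convert to CNF:
  S -> T0 T0 | T1 A | T1 B | T1 C
  A -> A S | b
  B -> T0 T0 | T0 T1 | T1 A | T1 B | T1 C
  C -> T0 T0 | T1 A | T1 B | T1 C
  T0 -> a
  T1 -> b

CYK table (by increasing span), restricted to cells inside w[1..2]:
  T[1,1] 'b' = {A,T1}  orig:{A}
  T[2,2] 'b' = {A,T1}  orig:{A}
  T[1,2] 'bb' = {B,C,S}

Original NTs in T[1,2] deriving "bb": ["B", "C", "S"]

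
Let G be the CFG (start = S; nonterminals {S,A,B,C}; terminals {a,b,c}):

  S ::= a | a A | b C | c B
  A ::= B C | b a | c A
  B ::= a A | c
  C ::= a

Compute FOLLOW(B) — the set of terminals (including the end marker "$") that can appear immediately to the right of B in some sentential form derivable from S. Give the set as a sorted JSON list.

FIRST iteration:
iter 1:
  A via A→b a: +{b}
  A via A→c A: +{c}
  B via B→a A: +{a}
  B via B→c: +{c}
  C via C→a: +{a}
  S via S→a: +{a}
  S via S→b C: +{b}
  S via S→c B: +{c}
  S: {a,b,c}  A: {b,c}  B: {a,c}  C: {a}
iter 2:
  A via A→B C: +{a}
  S: {a,b,c}  A: {a,b,c}  B: {a,c}  C: {a}
iter 3: (no change)
  S: {a,b,c}  A: {a,b,c}  B: {a,c}  C: {a}

FOLLOW sets:
initialize: $ ∈ FOLLOW(S)
[1]
  A→B C: FOLLOW(B) ⊇ FIRST(C) = {a}; new: +{a}
  B→a A: FOLLOW(A) ⊇ FOLLOW(B) ⊇ {a}; new: +{a}
  S→a A: FOLLOW(A) ⊇ FOLLOW(S) ⊇ {$}; new: +{$}
  S→b C: FOLLOW(C) ⊇ FOLLOW(S) ⊇ {$}; new: +{$}
  S→c B: FOLLOW(B) ⊇ FOLLOW(S) ⊇ {$}; new: +{$}
  FOLLOW[S]={$}  FOLLOW[A]={$,a}  FOLLOW[B]={$,a}  FOLLOW[C]={$}
[2]
  A→B C: FOLLOW(C) ⊇ FOLLOW(A) ⊇ {$,a}; new: +{a}
  FOLLOW[S]={$}  FOLLOW[A]={$,a}  FOLLOW[B]={$,a}  FOLLOW[C]={$,a}
[3] — fixpoint
  FOLLOW[S]={$}  FOLLOW[A]={$,a}  FOLLOW[B]={$,a}  FOLLOW[C]={$,a}

FOLLOW(B) = ["$", "a"]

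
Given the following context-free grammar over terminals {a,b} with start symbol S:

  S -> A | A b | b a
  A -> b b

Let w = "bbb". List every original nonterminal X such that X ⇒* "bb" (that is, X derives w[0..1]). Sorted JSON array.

CNF form of G:
  S -> A T0 | T0 T0 | T0 T1
  A -> T0 T0
  T0 -> b
  T1 -> a

CYK fill, restricted to cells inside w[0..1]:
  [0..0]={T0}  "b"  orig:{}
  [1..1]={T0}  "b"  orig:{}
  [0..1]={A,S}  "bb"

Original NTs in T[0,1] deriving "bb": ["A", "S"]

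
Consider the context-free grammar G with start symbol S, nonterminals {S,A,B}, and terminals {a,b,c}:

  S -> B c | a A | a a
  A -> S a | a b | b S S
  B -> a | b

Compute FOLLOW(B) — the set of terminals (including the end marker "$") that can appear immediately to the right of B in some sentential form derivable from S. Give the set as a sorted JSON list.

FIRST iteration:
[1]
  A via A→a b: +{a}
  A via A→b S S: +{b}
  B via B→a: +{a}
  B via B→b: +{b}
  S via S→B c: +{a,b}
  FIRST[S]={a,b}  FIRST[A]={a,b}  FIRST[B]={a,b}
[2] (stable)
  FIRST[S]={a,b}  FIRST[A]={a,b}  FIRST[B]={a,b}

FOLLOW iteration:
FOLLOW(S) := {$}
iter 1:
  A→S a: FOLLOW(S) ⊇ FIRST(a) = {a}; new: +{a}
  A→b S S: FOLLOW(S) ⊇ FIRST(S) = {a,b}; new: +{b}
  S→B c: FOLLOW(B) ⊇ FIRST(c) = {c}; new: +{c}
  S→a A: FOLLOW(A) ⊇ FOLLOW(S) ⊇ {$,a,b}; new: +{$,a,b}
  S: {$,a,b}  A: {$,a,b}  B: {c}
iter 2: (no change)
  S: {$,a,b}  A: {$,a,b}  B: {c}

FOLLOW(B) = ["c"]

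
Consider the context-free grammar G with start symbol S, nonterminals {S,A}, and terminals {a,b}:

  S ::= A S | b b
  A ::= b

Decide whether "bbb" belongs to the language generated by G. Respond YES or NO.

Convert to CNF:
  S -> A S | T0 T0
  A -> b
  T0 -> b

Fill CYK table bottom-up:
  cell(0,0) b: {A,T0}  orig:{A}
  cell(1,1) b: {A,T0}  orig:{A}
  cell(2,2) b: {A,T0}  orig:{A}
  cell(0,1) bb: {S}
  cell(1,2) bb: {S}
  cell(0,2) bbb: {S}

S ∈ T[0,2] ⇒ YES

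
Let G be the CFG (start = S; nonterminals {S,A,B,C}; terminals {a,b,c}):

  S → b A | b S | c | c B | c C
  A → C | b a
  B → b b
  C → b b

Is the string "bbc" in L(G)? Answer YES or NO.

Convert to CNF:
  S -> T0 A | T0 S | T2 B | T2 C | c
  A -> T0 T0 | T0 T1
  B -> T0 T0
  C -> T0 T0
  T0 -> b
  T1 -> a
  T2 -> c

CYK table (by increasing span):
  cell(0,0) b: {T0}  orig:{}
  cell(1,1) b: {T0}  orig:{}
  cell(2,2) c: {S,T2}  orig:{S}
  cell(0,1) bb: {A,B,C}
  cell(1,2) bc: {S}
  cell(0,2) bbc: {S}

S ∈ T[0,2] ⇒ YES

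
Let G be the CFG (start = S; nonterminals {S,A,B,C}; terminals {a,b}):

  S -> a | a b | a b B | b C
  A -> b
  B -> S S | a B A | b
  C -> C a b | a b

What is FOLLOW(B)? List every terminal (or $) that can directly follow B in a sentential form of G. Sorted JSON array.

FIRST iteration:
round 1:
  A via A→b: +{b}
  B via B→a B A: +{a}
  B via B→b: +{b}
  C via C→a b: +{a}
  S via S→a: +{a}
  S via S→b C: +{b}
  FIRST[S]={a,b}  FIRST[A]={b}  FIRST[B]={a,b}  FIRST[C]={a}
round 2: (no change)
  FIRST[S]={a,b}  FIRST[A]={b}  FIRST[B]={a,b}  FIRST[C]={a}

FOLLOW sets:
seed FOLLOW(S) with $
[1]
  B→S S: FOLLOW(S) ⊇ FIRST(S) = {a,b}; new: +{a,b}
  B→a B A: FOLLOW(B) ⊇ FIRST(A) = {b}; new: +{b}
  B→a B A: FOLLOW(A) ⊇ FOLLOW(B) ⊇ {b}; new: +{b}
  C→C a b: FOLLOW(C) ⊇ FIRST(a) = {a}; new: +{a}
  S→a b B: FOLLOW(B) ⊇ FOLLOW(S) ⊇ {$,a,b}; new: +{$,a}
  S→b C: FOLLOW(C) ⊇ FOLLOW(S) ⊇ {$,a,b}; new: +{$,b}
  S: {$,a,b}  A: {b}  B: {$,a,b}  C: {$,a,b}
[2]
  B→a B A: FOLLOW(A) ⊇ FOLLOW(B) ⊇ {$,a,b}; new: +{$,a}
  S: {$,a,b}  A: {$,a,b}  B: {$,a,b}  C: {$,a,b}
[3] (stable)
  S: {$,a,b}  A: {$,a,b}  B: {$,a,b}  C: {$,a,b}

FOLLOW(B) = ["$", "a", "b"]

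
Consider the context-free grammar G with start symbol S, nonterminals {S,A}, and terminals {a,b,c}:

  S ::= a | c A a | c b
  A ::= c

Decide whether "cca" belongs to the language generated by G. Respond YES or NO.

Convert to CNF:
  S -> T0 T2 | T0 X3 | a
  A -> c
  T0 -> c
  T1 -> a
  T2 -> b
  X3 -> A T1

Fill CYK table bottom-up:
  cell(0,0) c: {A,T0}  orig:{A}
  cell(1,1) c: {A,T0}  orig:{A}
  cell(2,2) a: {S,T1}  orig:{S}
  cell(0,1) cc: ∅
  cell(1,2) ca: {X3}  orig:{}
  cell(0,2) cca: {S}

S ∈ T[0,2] ⇒ YES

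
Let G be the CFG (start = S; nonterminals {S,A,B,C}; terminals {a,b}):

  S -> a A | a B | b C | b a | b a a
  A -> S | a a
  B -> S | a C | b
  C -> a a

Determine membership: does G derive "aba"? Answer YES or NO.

Convert to CNF:
  S -> T0 A | T0 B | T1 C | T1 T0 | T1 X4
  A -> T0 A | T0 B | T0 T0 | T1 C | T1 T0 | T1 X2
  B -> T0 A | T0 B | T0 C | T1 C | T1 T0 | T1 X3 | b
  C -> T0 T0
  T0 -> a
  T1 -> b
  X2 -> T0 T0
  X3 -> T0 T0
  X4 -> T0 T0

Fill CYK table bottom-up:
  cell(0,0) a: {T0}  orig:{}
  cell(1,1) b: {B,T1}  orig:{B}
  cell(2,2) a: {T0}  orig:{}
  cell(0,1) ab: {A,B,S}
  cell(1,2) ba: {A,B,S}
  cell(0,2) aba: {A,B,S}

S ∈ T[0,2] ⇒ YES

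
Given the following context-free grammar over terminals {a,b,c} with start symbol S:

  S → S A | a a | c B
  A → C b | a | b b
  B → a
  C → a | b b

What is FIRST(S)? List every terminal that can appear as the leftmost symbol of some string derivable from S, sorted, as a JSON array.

FIRST sets, iterate to fixpoint:
round 1:
  A via A→a: +{a}
  A via A→b b: +{b}
  B via B→a: +{a}
  C via C→a: +{a}
  C via C→b b: +{b}
  S via S→a a: +{a}
  S via S→c B: +{c}
  FIRST[S]={a,c}  FIRST[A]={a,b}  FIRST[B]={a}  FIRST[C]={a,b}
round 2: (stable)
  FIRST[S]={a,c}  FIRST[A]={a,b}  FIRST[B]={a}  FIRST[C]={a,b}

FIRST(S) = ["a", "c"]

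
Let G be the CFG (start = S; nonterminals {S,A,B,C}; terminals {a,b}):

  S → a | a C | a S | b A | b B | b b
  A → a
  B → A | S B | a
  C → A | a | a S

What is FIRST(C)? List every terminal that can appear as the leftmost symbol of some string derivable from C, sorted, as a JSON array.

FIRST sets, iterate to fixpoint:
iter 1:
  A via A→a: +{a}
  B via B→A: +{a}
  C via C→A: +{a}
  S via S→a: +{a}
  S via S→b A: +{b}
  FIRST(S)={a,b}  FIRST(A)={a}  FIRST(B)={a}  FIRST(C)={a}
iter 2:
  B via B→S B: +{b}
  FIRST(S)={a,b}  FIRST(A)={a}  FIRST(B)={a,b}  FIRST(C)={a}
iter 3: — fixpoint
  FIRST(S)={a,b}  FIRST(A)={a}  FIRST(B)={a,b}  FIRST(C)={a}

FIRST(C) = ["a"]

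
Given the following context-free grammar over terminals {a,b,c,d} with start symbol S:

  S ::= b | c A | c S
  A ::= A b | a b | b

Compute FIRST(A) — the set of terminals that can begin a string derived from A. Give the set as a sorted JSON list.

FIRST iteration:
[1]
  A via A→a b: +{a}
  A via A→b: +{b}
  S via S→b: +{b}
  S via S→c A: +{c}
  FIRST[S]={b,c}  FIRST[A]={a,b}
[2] (no change)
  FIRST[S]={b,c}  FIRST[A]={a,b}

FIRST(A) = ["a", "b"]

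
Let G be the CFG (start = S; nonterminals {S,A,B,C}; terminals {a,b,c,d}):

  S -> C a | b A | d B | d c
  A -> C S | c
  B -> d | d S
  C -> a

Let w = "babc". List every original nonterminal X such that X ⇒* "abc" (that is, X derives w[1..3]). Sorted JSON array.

Convert to CNF:
  S -> C T1 | T0 B | T0 T3 | T2 A
  A -> C S | c
  B -> T0 S | d
  C -> a
  T0 -> d
  T1 -> a
  T2 -> b
  T3 -> c

CYK fill (cells [i..j] with 1 ≤ i ≤ j ≤ 3 only):
  [1..1]={C,T1}  "a"  orig:{C}
  [2..2]={T2}  "b"  orig:{}
  [3..3]={A,T3}  "c"  orig:{A}
  [1..2]=∅  "ab"
  [2..3]={S}  "bc"
  [1..3]={A}  "abc"

Original NTs in T[1,3] deriving "abc": ["A"]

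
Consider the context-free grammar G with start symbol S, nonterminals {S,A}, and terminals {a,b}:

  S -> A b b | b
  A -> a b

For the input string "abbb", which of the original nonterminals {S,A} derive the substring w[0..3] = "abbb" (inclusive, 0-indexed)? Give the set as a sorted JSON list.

CNF form of G:
  S -> A X2 | b
  A -> T0 T1
  T0 -> a
  T1 -> b
  X2 -> T1 T1

CYK table (by increasing span), restricted to cells inside w[0..3]:
  [0..0]={T0}  "a"  orig:{}
  [1..1]={S,T1}  "b"  orig:{S}
  [2..2]={S,T1}  "b"  orig:{S}
  [3..3]={S,T1}  "b"  orig:{S}
  [0..1]={A}  "ab"
  [1..2]={X2}  "bb"  orig:{}
  [2..3]={X2}  "bb"  orig:{}
  [0..2]=∅  "abb"
  [1..3]=∅  "bbb"
  [0..3]={S}  "abbb"

Original NTs in T[0,3] deriving "abbb": ["S"]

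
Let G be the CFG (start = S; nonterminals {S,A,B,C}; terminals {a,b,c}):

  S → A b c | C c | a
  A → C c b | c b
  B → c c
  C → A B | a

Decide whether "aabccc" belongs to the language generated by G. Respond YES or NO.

CNF form of G:
  S -> A X3 | C T0 | a
  A -> C X2 | T0 T1
  B -> T0 T0
  C -> A B | a
  T0 -> c
  T1 -> b
  X2 -> T0 T1
  X3 -> T1 T0

CYK table (by increasing span):
  T[0,0] 'a' = {C,S}
  T[1,1] 'a' = {C,S}
  T[2,2] 'b' = {T1}  orig:{}
  T[3,3] 'c' = {T0}  orig:{}
  T[4,4] 'c' = {T0}  orig:{}
  T[5,5] 'c' = {T0}  orig:{}
  T[0,1] 'aa' = ∅
  T[1,2] 'ab' = ∅
  T[2,3] 'bc' = {X3}  orig:{}
  T[3,4] 'cc' = {B}
  T[4,5] 'cc' = {B}
  T[0,2] 'aab' = ∅
  T[1,3] 'abc' = ∅
  T[2,4] 'bcc' = ∅
  T[3,5] 'ccc' = ∅
  T[0,3] 'aabc' = ∅
  T[1,4] 'abcc' = ∅
  T[2,5] 'bccc' = ∅
  T[0,4] 'aabcc' = ∅
  T[1,5] 'abccc' = ∅
  T[0,5] 'aabccc' = ∅

S ∉ T[0,5] ⇒ NO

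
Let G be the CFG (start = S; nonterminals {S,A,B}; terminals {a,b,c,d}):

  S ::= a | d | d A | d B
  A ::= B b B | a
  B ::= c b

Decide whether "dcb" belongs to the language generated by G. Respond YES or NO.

CNF form of G:
  S -> T2 A | T2 B | a | d
  A -> B X3 | a
  B -> T1 T0
  T0 -> b
  T1 -> c
  T2 -> d
  X3 -> T0 B

CYK fill:
  cell(0,0) d: {S,T2}  orig:{S}
  cell(1,1) c: {T1}  orig:{}
  cell(2,2) b: {T0}  orig:{}
  cell(0,1) dc: ∅
  cell(1,2) cb: {B}
  cell(0,2) dcb: {S}

S ∈ T[0,2] ⇒ YES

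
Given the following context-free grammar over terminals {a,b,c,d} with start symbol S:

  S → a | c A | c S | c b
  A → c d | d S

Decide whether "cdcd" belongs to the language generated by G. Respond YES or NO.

Convert to CNF:
  S -> T0 A | T0 S | T0 T2 | a
  A -> T0 T1 | T1 S
  T0 -> c
  T1 -> d
  T2 -> b

Fill CYK table bottom-up:
  T[0,0] 'c' = {T0}  orig:{}
  T[1,1] 'd' = {T1}  orig:{}
  T[2,2] 'c' = {T0}  orig:{}
  T[3,3] 'd' = {T1}  orig:{}
  T[0,1] 'cd' = {A}
  T[1,2] 'dc' = ∅
  T[2,3] 'cd' = {A}
  T[0,2] 'cdc' = ∅
  T[1,3] 'dcd' = ∅
  T[0,3] 'cdcd' = ∅

S ∉ T[0,3] ⇒ NO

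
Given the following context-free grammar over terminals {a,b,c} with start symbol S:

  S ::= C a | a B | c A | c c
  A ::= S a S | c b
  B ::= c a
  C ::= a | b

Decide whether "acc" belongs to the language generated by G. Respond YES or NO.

CNF form of G:
  S -> C T0 | T0 B | T1 A | T1 T1
  A -> S X3 | T1 T2
  B -> T1 T0
  C -> a | b
  T0 -> a
  T1 -> c
  T2 -> b
  X3 -> T0 S

CYK table (by increasing span):
  [0..0]={C,T0}  "a"  orig:{C}
  [1..1]={T1}  "c"  orig:{}
  [2..2]={T1}  "c"  orig:{}
  [0..1]=∅  "ac"
  [1..2]={S}  "cc"
  [0..2]={X3}  "acc"  orig:{}

S ∉ T[0,2] ⇒ NO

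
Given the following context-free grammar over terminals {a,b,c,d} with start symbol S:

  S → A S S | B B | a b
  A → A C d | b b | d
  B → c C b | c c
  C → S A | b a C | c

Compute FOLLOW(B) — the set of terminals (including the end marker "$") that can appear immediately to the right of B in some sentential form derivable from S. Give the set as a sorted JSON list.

Compute FIRST by fixpoint:
pass 1:
  A via A→b b: +{b}
  A via A→d: +{d}
  B via B→c C b: +{c}
  C via C→b a C: +{b}
  C via C→c: +{c}
  S via S→A S S: +{b,d}
  S via S→B B: +{c}
  S via S→a b: +{a}
  S: {a,b,c,d}  A: {b,d}  B: {c}  C: {b,c}
pass 2:
  C via C→S A: +{a,d}
  S: {a,b,c,d}  A: {b,d}  B: {c}  C: {a,b,c,d}
pass 3: (no change)
  S: {a,b,c,d}  A: {b,d}  B: {c}  C: {a,b,c,d}

Compute FOLLOW by fixpoint:
FOLLOW(S) := {$}
round 1:
  A→A C d: FOLLOW(A) ⊇ FIRST(C) = {a,b,c,d}; new: +{a,b,c,d}
  A→A C d: FOLLOW(C) ⊇ FIRST(d) = {d}; new: +{d}
  B→c C b: FOLLOW(C) ⊇ FIRST(b) = {b}; new: +{b}
  C→S A: FOLLOW(S) ⊇ FIRST(A) = {b,d}; new: +{b,d}
  S→A S S: FOLLOW(S) ⊇ FIRST(S) = {a,b,c,d}; new: +{a,c}
  S→B B: FOLLOW(B) ⊇ FIRST(B) = {c}; new: +{c}
  S→B B: FOLLOW(B) ⊇ FOLLOW(S) ⊇ {$,a,b,c,d}; new: +{$,a,b,d}
  S: {$,a,b,c,d}  A: {a,b,c,d}  B: {$,a,b,c,d}  C: {b,d}
round 2: done
  S: {$,a,b,c,d}  A: {a,b,c,d}  B: {$,a,b,c,d}  C: {b,d}

FOLLOW(B) = ["$", "a", "b", "c", "d"]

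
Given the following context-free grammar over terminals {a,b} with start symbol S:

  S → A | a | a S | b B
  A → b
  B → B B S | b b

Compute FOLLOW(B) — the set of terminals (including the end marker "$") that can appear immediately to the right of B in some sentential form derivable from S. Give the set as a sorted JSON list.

FIRST sets, iterate to fixpoint:
iter 1:
  A via A→b: +{b}
  B via B→b b: +{b}
  S via S→A: +{b}
  S via S→a: +{a}
  FIRST[S]={a,b}  FIRST[A]={b}  FIRST[B]={b}
iter 2: (no change)
  FIRST[S]={a,b}  FIRST[A]={b}  FIRST[B]={b}

FOLLOW iteration:
FOLLOW(S) := {$}
[1]
  B→B B S: FOLLOW(B) ⊇ FIRST(B) = {b}; new: +{b}
  B→B B S: FOLLOW(B) ⊇ FIRST(S) = {a,b}; new: +{a}
  B→B B S: FOLLOW(S) ⊇ FOLLOW(B) ⊇ {a,b}; new: +{a,b}
  S→A: FOLLOW(A) ⊇ FOLLOW(S) ⊇ {$,a,b}; new: +{$,a,b}
  S→b B: FOLLOW(B) ⊇ FOLLOW(S) ⊇ {$,a,b}; new: +{$}
  FOLLOW(S)={$,a,b}  FOLLOW(A)={$,a,b}  FOLLOW(B)={$,a,b}
[2] — fixpoint
  FOLLOW(S)={$,a,b}  FOLLOW(A)={$,a,b}  FOLLOW(B)={$,a,b}

FOLLOW(B) = ["$", "a", "b"]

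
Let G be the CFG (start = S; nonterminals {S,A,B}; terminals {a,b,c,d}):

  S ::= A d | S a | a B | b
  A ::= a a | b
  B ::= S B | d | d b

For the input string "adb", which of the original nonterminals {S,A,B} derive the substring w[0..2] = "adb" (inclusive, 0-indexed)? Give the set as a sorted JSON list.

Convert to CNF:
  S -> A T1 | S T0 | T0 B | b
  A -> T0 T0 | b
  B -> S B | T1 T2 | d
  T0 -> a
  T1 -> d
  T2 -> b

CYK table (by increasing span), restricted to cells inside w[0..2]:
  [0..0]={T0}  "a"  orig:{}
  [1..1]={B,T1}  "d"  orig:{B}
  [2..2]={A,S,T2}  "b"  orig:{A,S}
  [0..1]={S}  "ad"
  [1..2]={B}  "db"
  [0..2]={S}  "adb"

Original NTs in T[0,2] deriving "adb": ["S"]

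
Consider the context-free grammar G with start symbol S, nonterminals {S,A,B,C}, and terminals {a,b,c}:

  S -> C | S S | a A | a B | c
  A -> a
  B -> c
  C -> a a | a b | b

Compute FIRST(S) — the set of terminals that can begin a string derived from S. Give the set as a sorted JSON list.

FIRST iteration:
[1]
  A via A→a: +{a}
  B via B→c: +{c}
  C via C→a a: +{a}
  C via C→b: +{b}
  S via S→C: +{a,b}
  S via S→c: +{c}
  FIRST(S)={a,b,c}  FIRST(A)={a}  FIRST(B)={c}  FIRST(C)={a,b}
[2] (no change)
  FIRST(S)={a,b,c}  FIRST(A)={a}  FIRST(B)={c}  FIRST(C)={a,b}

FIRST(S) = ["a", "b", "c"]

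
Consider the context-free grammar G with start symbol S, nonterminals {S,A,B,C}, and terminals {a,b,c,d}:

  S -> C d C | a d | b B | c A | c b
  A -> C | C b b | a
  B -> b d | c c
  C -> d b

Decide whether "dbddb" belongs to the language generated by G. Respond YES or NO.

Convert to CNF:
  S -> C X5 | T0 B | T2 A | T2 T0 | T3 T1
  A -> C X4 | T1 T0 | a
  B -> T0 T1 | T2 T2
  C -> T1 T0
  T0 -> b
  T1 -> d
  T2 -> c
  T3 -> a
  X4 -> T0 T0
  X5 -> T1 C

Fill CYK table bottom-up:
  T[0,0] 'd' = {T1}  orig:{}
  T[1,1] 'b' = {T0}  orig:{}
  T[2,2] 'd' = {T1}  orig:{}
  T[3,3] 'd' = {T1}  orig:{}
  T[4,4] 'b' = {T0}  orig:{}
  T[0,1] 'db' = {A,C}
  T[1,2] 'bd' = {B}
  T[2,3] 'dd' = ∅
  T[3,4] 'db' = {A,C}
  T[0,2] 'dbd' = ∅
  T[1,3] 'bdd' = ∅
  T[2,4] 'ddb' = {X5}  orig:{}
  T[0,3] 'dbdd' = ∅
  T[1,4] 'bddb' = ∅
  T[0,4] 'dbddb' = {S}

S ∈ T[0,4] ⇒ YES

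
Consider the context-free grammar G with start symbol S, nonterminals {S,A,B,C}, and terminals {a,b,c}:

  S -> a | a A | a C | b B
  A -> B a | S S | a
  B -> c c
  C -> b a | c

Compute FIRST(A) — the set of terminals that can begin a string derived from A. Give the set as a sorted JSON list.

Compute FIRST by fixpoint:
pass 1:
  A via A→a: +{a}
  B via B→c c: +{c}
  C via C→b a: +{b}
  C via C→c: +{c}
  S via S→a: +{a}
  S via S→b B: +{b}
  S: {a,b}  A: {a}  B: {c}  C: {b,c}
pass 2:
  A via A→B a: +{c}
  A via A→S S: +{b}
  S: {a,b}  A: {a,b,c}  B: {c}  C: {b,c}
pass 3: — fixpoint
  S: {a,b}  A: {a,b,c}  B: {c}  C: {b,c}

FIRST(A) = ["a", "b", "c"]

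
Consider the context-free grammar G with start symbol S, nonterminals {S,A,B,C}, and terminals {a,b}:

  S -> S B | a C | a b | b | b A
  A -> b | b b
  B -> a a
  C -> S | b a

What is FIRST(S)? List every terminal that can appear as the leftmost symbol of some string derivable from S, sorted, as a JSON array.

FIRST sets, iterate to fixpoint:
[1]
  A via A→b: +{b}
  B via B→a a: +{a}
  C via C→b a: +{b}
  S via S→a C: +{a}
  S via S→b: +{b}
  FIRST[S]={a,b}  FIRST[A]={b}  FIRST[B]={a}  FIRST[C]={b}
[2]
  C via C→S: +{a}
  FIRST[S]={a,b}  FIRST[A]={b}  FIRST[B]={a}  FIRST[C]={a,b}
[3] (no change)
  FIRST[S]={a,b}  FIRST[A]={b}  FIRST[B]={a}  FIRST[C]={a,b}

FIRST(S) = ["a", "b"]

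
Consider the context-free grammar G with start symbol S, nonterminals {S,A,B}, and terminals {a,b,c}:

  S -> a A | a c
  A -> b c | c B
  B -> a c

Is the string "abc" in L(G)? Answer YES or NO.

CNF form of G:
  S -> T2 A | T2 T1
  A -> T0 T1 | T1 B
  B -> T2 T1
  T0 -> b
  T1 -> c
  T2 -> a

CYK table (by increasing span):
  cell(0,0) a: {T2}  orig:{}
  cell(1,1) b: {T0}  orig:{}
  cell(2,2) c: {T1}  orig:{}
  cell(0,1) ab: ∅
  cell(1,2) bc: {A}
  cell(0,2) abc: {S}

S ∈ T[0,2] ⇒ YES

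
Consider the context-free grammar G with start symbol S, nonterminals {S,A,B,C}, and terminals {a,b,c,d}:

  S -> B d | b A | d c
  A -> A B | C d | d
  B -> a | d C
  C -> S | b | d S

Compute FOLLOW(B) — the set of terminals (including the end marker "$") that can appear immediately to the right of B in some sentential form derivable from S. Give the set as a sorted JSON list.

Compute FIRST by fixpoint:
round 1:
  A via A→d: +{d}
  B via B→a: +{a}
  B via B→d C: +{d}
  C via C→b: +{b}
  C via C→d S: +{d}
  S via S→B d: +{a,d}
  S via S→b A: +{b}
  FIRST[S]={a,b,d}  FIRST[A]={d}  FIRST[B]={a,d}  FIRST[C]={b,d}
round 2:
  A via A→C d: +{b}
  C via C→S: +{a}
  FIRST[S]={a,b,d}  FIRST[A]={b,d}  FIRST[B]={a,d}  FIRST[C]={a,b,d}
round 3:
  A via A→C d: +{a}
  FIRST[S]={a,b,d}  FIRST[A]={a,b,d}  FIRST[B]={a,d}  FIRST[C]={a,b,d}
round 4: done
  FIRST[S]={a,b,d}  FIRST[A]={a,b,d}  FIRST[B]={a,d}  FIRST[C]={a,b,d}

FOLLOW iteration:
FOLLOW(S) := {$}
iter 1:
  A→A B: FOLLOW(A) ⊇ FIRST(B) = {a,d}; new: +{a,d}
  A→A B: FOLLOW(B) ⊇ FOLLOW(A) ⊇ {a,d}; new: +{a,d}
  A→C d: FOLLOW(C) ⊇ FIRST(d) = {d}; new: +{d}
  B→d C: FOLLOW(C) ⊇ FOLLOW(B) ⊇ {a,d}; new: +{a}
  C→S: FOLLOW(S) ⊇ FOLLOW(C) ⊇ {a,d}; new: +{a,d}
  S→b A: FOLLOW(A) ⊇ FOLLOW(S) ⊇ {$,a,d}; new: +{$}
  FOLLOW[S]={$,a,d}  FOLLOW[A]={$,a,d}  FOLLOW[B]={a,d}  FOLLOW[C]={a,d}
iter 2:
  A→A B: FOLLOW(B) ⊇ FOLLOW(A) ⊇ {$,a,d}; new: +{$}
  B→d C: FOLLOW(C) ⊇ FOLLOW(B) ⊇ {$,a,d}; new: +{$}
  FOLLOW[S]={$,a,d}  FOLLOW[A]={$,a,d}  FOLLOW[B]={$,a,d}  FOLLOW[C]={$,a,d}
iter 3: — fixpoint
  FOLLOW[S]={$,a,d}  FOLLOW[A]={$,a,d}  FOLLOW[B]={$,a,d}  FOLLOW[C]={$,a,d}

FOLLOW(B) = ["$", "a", "d"]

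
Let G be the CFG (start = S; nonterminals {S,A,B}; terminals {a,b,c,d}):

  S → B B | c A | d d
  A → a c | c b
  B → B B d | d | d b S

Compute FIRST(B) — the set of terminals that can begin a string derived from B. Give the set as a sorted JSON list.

FIRST sets, iterate to fixpoint:
round 1:
  A via A→a c: +{a}
  A via A→c b: +{c}
  B via B→d: +{d}
  S via S→B B: +{d}
  S via S→c A: +{c}
  FIRST[S]={c,d}  FIRST[A]={a,c}  FIRST[B]={d}
round 2: (stable)
  FIRST[S]={c,d}  FIRST[A]={a,c}  FIRST[B]={d}

FIRST(B) = ["d"]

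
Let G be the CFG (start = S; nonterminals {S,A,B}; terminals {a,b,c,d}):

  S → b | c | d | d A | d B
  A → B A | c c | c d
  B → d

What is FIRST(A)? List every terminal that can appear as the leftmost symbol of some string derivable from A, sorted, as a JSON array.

Compute FIRST by fixpoint:
round 1:
  A via A→c c: +{c}
  B via B→d: +{d}
  S via S→b: +{b}
  S via S→c: +{c}
  S via S→d: +{d}
  FIRST(S)={b,c,d}  FIRST(A)={c}  FIRST(B)={d}
round 2:
  A via A→B A: +{d}
  FIRST(S)={b,c,d}  FIRST(A)={c,d}  FIRST(B)={d}
round 3: (stable)
  FIRST(S)={b,c,d}  FIRST(A)={c,d}  FIRST(B)={d}

FIRST(A) = ["c", "d"]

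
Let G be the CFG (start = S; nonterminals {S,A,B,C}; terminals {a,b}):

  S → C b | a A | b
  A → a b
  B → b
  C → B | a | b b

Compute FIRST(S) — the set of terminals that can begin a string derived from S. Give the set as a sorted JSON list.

FIRST sets, iterate to fixpoint:
round 1:
  A via A→a b: +{a}
  B via B→b: +{b}
  C via C→B: +{b}
  C via C→a: +{a}
  S via S→C b: +{a,b}
  FIRST[S]={a,b}  FIRST[A]={a}  FIRST[B]={b}  FIRST[C]={a,b}
round 2: (no change)
  FIRST[S]={a,b}  FIRST[A]={a}  FIRST[B]={b}  FIRST[C]={a,b}

FIRST(S) = ["a", "b"]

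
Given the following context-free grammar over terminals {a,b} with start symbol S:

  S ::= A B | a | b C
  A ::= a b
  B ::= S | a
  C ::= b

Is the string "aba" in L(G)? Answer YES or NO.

Convert to CNF:
  S -> A B | T1 C | a
  A -> T0 T1
  B -> A B | T1 C | a
  C -> b
  T0 -> a
  T1 -> b

Fill CYK table bottom-up:
  [0..0]={B,S,T0}  "a"  orig:{B,S}
  [1..1]={C,T1}  "b"  orig:{C}
  [2..2]={B,S,T0}  "a"  orig:{B,S}
  [0..1]={A}  "ab"
  [1..2]=∅  "ba"
  [0..2]={B,S}  "aba"

S ∈ T[0,2] ⇒ YES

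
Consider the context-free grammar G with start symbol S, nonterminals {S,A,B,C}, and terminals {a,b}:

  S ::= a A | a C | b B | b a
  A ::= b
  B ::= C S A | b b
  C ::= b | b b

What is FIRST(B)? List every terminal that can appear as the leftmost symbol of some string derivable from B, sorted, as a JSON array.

Compute FIRST by fixpoint:
pass 1:
  A via A→b: +{b}
  B via B→b b: +{b}
  C via C→b: +{b}
  S via S→a A: +{a}
  S via S→b B: +{b}
  FIRST[S]={a,b}  FIRST[A]={b}  FIRST[B]={b}  FIRST[C]={b}
pass 2: — fixpoint
  FIRST[S]={a,b}  FIRST[A]={b}  FIRST[B]={b}  FIRST[C]={b}

FIRST(B) = ["b"]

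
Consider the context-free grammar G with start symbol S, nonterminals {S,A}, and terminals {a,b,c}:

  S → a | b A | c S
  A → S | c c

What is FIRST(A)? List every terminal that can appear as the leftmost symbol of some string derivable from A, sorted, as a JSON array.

FIRST sets, iterate to fixpoint:
round 1:
  A via A→c c: +{c}
  S via S→a: +{a}
  S via S→b A: +{b}
  S via S→c S: +{c}
  FIRST[S]={a,b,c}  FIRST[A]={c}
round 2:
  A via A→S: +{a,b}
  FIRST[S]={a,b,c}  FIRST[A]={a,b,c}
round 3: — fixpoint
  FIRST[S]={a,b,c}  FIRST[A]={a,b,c}

FIRST(A) = ["a", "b", "c"]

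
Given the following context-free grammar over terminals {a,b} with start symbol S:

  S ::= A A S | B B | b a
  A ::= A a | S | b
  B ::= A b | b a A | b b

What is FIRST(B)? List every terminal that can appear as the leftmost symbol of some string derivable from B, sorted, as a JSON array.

FIRST iteration:
[1]
  A via A→b: +{b}
  B via B→A b: +{b}
  S via S→A A S: +{b}
  S: {b}  A: {b}  B: {b}
[2] done
  S: {b}  A: {b}  B: {b}

FIRST(B) = ["b"]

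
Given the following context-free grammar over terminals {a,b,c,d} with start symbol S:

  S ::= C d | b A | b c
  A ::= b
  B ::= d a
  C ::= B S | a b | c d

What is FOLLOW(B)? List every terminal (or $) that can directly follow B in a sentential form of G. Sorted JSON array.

FIRST iteration:
round 1:
  A via A→b: +{b}
  B via B→d a: +{d}
  C via C→B S: +{d}
  C via C→a b: +{a}
  C via C→c d: +{c}
  S via S→C d: +{a,c,d}
  S via S→b A: +{b}
  FIRST(S)={a,b,c,d}  FIRST(A)={b}  FIRST(B)={d}  FIRST(C)={a,c,d}
round 2: done
  FIRST(S)={a,b,c,d}  FIRST(A)={b}  FIRST(B)={d}  FIRST(C)={a,c,d}

FOLLOW sets:
initialize: $ ∈ FOLLOW(S)
pass 1:
  C→B S: FOLLOW(B) ⊇ FIRST(S) = {a,b,c,d}; new: +{a,b,c,d}
  S→C d: FOLLOW(C) ⊇ FIRST(d) = {d}; new: +{d}
  S→b A: FOLLOW(A) ⊇ FOLLOW(S) ⊇ {$}; new: +{$}
  FOLLOW[S]={$}  FOLLOW[A]={$}  FOLLOW[B]={a,b,c,d}  FOLLOW[C]={d}
pass 2:
  C→B S: FOLLOW(S) ⊇ FOLLOW(C) ⊇ {d}; new: +{d}
  S→b A: FOLLOW(A) ⊇ FOLLOW(S) ⊇ {$,d}; new: +{d}
  FOLLOW[S]={$,d}  FOLLOW[A]={$,d}  FOLLOW[B]={a,b,c,d}  FOLLOW[C]={d}
pass 3: — fixpoint
  FOLLOW[S]={$,d}  FOLLOW[A]={$,d}  FOLLOW[B]={a,b,c,d}  FOLLOW[C]={d}

FOLLOW(B) = ["a", "b", "c", "d"]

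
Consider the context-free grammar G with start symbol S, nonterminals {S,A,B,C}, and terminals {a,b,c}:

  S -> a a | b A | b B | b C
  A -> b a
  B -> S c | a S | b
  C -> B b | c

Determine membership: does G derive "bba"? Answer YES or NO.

Convert to CNF:
  S -> T0 A | T0 B | T0 C | T1 T1
  A -> T0 T1
  B -> S T2 | T1 S | b
  C -> B T0 | c
  T0 -> b
  T1 -> a
  T2 -> c

CYK table (by increasing span):
  T[0,0] 'b' = {B,T0}  orig:{B}
  T[1,1] 'b' = {B,T0}  orig:{B}
  T[2,2] 'a' = {T1}  orig:{}
  T[0,1] 'bb' = {C,S}
  T[1,2] 'ba' = {A}
  T[0,2] 'bba' = {S}

S ∈ T[0,2] ⇒ YES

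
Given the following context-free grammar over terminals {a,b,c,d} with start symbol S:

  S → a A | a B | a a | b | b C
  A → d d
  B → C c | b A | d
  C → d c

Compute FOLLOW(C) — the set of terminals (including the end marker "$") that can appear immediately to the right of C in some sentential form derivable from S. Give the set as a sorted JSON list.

Compute FIRST by fixpoint:
round 1:
  A via A→d d: +{d}
  B via B→b A: +{b}
  B via B→d: +{d}
  C via C→d c: +{d}
  S via S→a A: +{a}
  S via S→b: +{b}
  FIRST[S]={a,b}  FIRST[A]={d}  FIRST[B]={b,d}  FIRST[C]={d}
round 2: done
  FIRST[S]={a,b}  FIRST[A]={d}  FIRST[B]={b,d}  FIRST[C]={d}

FOLLOW iteration:
initialize: $ ∈ FOLLOW(S)
round 1:
  B→C c: FOLLOW(C) ⊇ FIRST(c) = {c}; new: +{c}
  S→a A: FOLLOW(A) ⊇ FOLLOW(S) ⊇ {$}; new: +{$}
  S→a B: FOLLOW(B) ⊇ FOLLOW(S) ⊇ {$}; new: +{$}
  S→b C: FOLLOW(C) ⊇ FOLLOW(S) ⊇ {$}; new: +{$}
  FOLLOW[S]={$}  FOLLOW[A]={$}  FOLLOW[B]={$}  FOLLOW[C]={$,c}
round 2: — fixpoint
  FOLLOW[S]={$}  FOLLOW[A]={$}  FOLLOW[B]={$}  FOLLOW[C]={$,c}

FOLLOW(C) = ["$", "c"]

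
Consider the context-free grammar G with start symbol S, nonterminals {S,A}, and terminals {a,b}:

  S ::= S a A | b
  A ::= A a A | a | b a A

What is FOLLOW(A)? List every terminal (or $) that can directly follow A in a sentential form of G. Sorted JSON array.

Compute FIRST by fixpoint:
iter 1:
  A via A→a: +{a}
  A via A→b a A: +{b}
  S via S→b: +{b}
  S: {b}  A: {a,b}
iter 2: done
  S: {b}  A: {a,b}

FOLLOW iteration:
seed FOLLOW(S) with $
round 1:
  A→A a A: FOLLOW(A) ⊇ FIRST(a) = {a}; new: +{a}
  S→S a A: FOLLOW(S) ⊇ FIRST(a) = {a}; new: +{a}
  S→S a A: FOLLOW(A) ⊇ FOLLOW(S) ⊇ {$,a}; new: +{$}
  FOLLOW[S]={$,a}  FOLLOW[A]={$,a}
round 2: (stable)
  FOLLOW[S]={$,a}  FOLLOW[A]={$,a}

FOLLOW(A) = ["$", "a"]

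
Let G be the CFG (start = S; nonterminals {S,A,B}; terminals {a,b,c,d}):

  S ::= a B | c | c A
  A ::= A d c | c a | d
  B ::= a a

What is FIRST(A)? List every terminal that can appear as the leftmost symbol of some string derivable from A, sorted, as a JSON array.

FIRST sets, iterate to fixpoint:
[1]
  A via A→c a: +{c}
  A via A→d: +{d}
  B via B→a a: +{a}
  S via S→a B: +{a}
  S via S→c: +{c}
  FIRST(S)={a,c}  FIRST(A)={c,d}  FIRST(B)={a}
[2] (no change)
  FIRST(S)={a,c}  FIRST(A)={c,d}  FIRST(B)={a}

FIRST(A) = ["c", "d"]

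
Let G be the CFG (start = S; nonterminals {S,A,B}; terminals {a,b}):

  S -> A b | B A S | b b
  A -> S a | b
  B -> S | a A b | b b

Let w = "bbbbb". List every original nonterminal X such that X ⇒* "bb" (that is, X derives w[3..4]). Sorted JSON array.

Convert to CNF:
  S -> A T1 | B X4 | T1 T1
  A -> S T0 | b
  B -> A T1 | B X2 | T0 X3 | T1 T1
  T0 -> a
  T1 -> b
  X2 -> A S
  X3 -> A T1
  X4 -> A S

CYK table (by increasing span) (cells [i..j] with 3 ≤ i ≤ j ≤ 4 only):
  [3..3]={A,T1}  "b"  orig:{A}
  [4..4]={A,T1}  "b"  orig:{A}
  [3..4]={B,S,X3}  "bb"  orig:{B,S}

Original NTs in T[3,4] deriving "bb": ["B", "S"]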